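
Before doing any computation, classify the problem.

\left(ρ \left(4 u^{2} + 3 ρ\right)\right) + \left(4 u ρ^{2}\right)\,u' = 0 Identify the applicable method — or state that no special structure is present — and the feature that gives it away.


Diagnosis: the exact-equation method — because the two cross partials coincide, the form is conservative as written — recover its potential in (ρ, u).


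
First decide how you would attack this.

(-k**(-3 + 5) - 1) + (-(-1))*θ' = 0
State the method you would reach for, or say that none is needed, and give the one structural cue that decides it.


Diagnosis: no special technique — the slope is a function of k alone, so integrate both sides directly.


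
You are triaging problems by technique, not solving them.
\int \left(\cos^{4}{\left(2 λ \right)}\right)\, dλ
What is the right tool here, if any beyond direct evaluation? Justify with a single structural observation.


Method: a trigonometric identity — \cos^{4}{\left(2 λ \right)} calls for power reduction: rewrite via double angles before any antiderivative is attempted.


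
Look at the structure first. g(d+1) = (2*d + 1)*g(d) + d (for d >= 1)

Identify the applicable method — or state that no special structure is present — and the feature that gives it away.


Verdict: a summation factor — it is first-order linear but the coefficient 2*d + 1 depends on the index, so multiply through by a summation factor to telescope it.


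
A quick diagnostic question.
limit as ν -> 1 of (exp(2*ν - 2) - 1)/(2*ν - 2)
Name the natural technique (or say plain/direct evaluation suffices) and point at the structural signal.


Best approach: l'Hôpital's rule (0/0) — both numerator and denominator vanish at 1: the genuine 0/0 indeterminate that l'Hôpital exists for. A local series expansion at the point resolves it as well; the rule is the packaged version of that step.


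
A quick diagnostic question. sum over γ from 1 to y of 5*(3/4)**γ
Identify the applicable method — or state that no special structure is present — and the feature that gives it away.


Diagnosis: the geometric series formula — check a ratio of consecutive terms: it is 3/4, independent of the index, so the geometric formula closes the sum.


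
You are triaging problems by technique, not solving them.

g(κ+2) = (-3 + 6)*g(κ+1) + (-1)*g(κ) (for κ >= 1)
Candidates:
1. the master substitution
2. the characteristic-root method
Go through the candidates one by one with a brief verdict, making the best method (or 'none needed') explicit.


Technique: the characteristic-root method — every coefficient is a fixed number and the forcing is zero — substitute r^κ and read off the root equation.
- the master substitution — there is no divide-the-index recursive argument.
- the characteristic-root method: yes, a natural case for it.


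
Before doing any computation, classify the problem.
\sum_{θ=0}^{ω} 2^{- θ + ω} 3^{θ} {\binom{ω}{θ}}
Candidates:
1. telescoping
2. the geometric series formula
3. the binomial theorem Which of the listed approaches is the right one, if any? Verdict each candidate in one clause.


Verdict: the binomial theorem — the summand is term θ of a binomial expansion in 3 and 2; the whole sum is a single power.
- telescoping: in the displayed form, no term reappears at a neighboring index to cancel against.
- the geometric series formula — the term-to-term ratio changes with the index, so the geometric formula cannot close it.
- the binomial theorem — yes — fits the structure here.


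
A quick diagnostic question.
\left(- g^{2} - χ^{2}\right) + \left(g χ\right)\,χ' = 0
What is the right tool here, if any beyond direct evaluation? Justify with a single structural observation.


Technique: the homogeneous substitution — scaling g and χ together leaves the slope fixed — it depends only on χ/g, so substitute the ratio. This doubles as a Bernoulli equation in the unknown as written; the homogeneous route needs no setup at all.


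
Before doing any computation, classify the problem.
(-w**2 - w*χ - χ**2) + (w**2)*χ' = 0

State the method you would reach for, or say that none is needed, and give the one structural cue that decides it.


Best approach: the homogeneous substitution — the slope is degree-zero homogeneous: the ratio substitution v = χ/w collapses it.


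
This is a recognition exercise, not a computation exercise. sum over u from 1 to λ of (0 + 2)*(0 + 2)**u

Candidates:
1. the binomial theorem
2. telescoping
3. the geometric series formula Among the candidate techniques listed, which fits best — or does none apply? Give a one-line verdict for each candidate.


Method: the geometric series formula — each term is 2 times the previous one, so the geometric-series formula applies directly.
- the binomial theorem — the terms lack the binomial-coefficient-weighted complementary-power pattern of an expansion.
- telescoping: as presented, consecutive terms share no shifted copy to cancel against — no rewrite is on display to change that.
- the geometric series formula — yes, a natural case for it.


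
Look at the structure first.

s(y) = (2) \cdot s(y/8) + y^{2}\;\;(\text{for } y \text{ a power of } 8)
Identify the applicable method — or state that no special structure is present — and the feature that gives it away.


Diagnosis: the master substitution — the argument shrinks by the factor 8, so measure the index on a logarithmic scale and the recursion becomes a shift.


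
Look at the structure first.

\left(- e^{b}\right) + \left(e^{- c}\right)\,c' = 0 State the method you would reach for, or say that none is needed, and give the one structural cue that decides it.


Diagnosis: separation of variables — solved for the derivative, the right side splits multiplicatively into a function of each variable alone — divide and integrate each side. One could also solve this as an exact equation; with each coefficient in its own variable, separating is the same work with fewer steps.


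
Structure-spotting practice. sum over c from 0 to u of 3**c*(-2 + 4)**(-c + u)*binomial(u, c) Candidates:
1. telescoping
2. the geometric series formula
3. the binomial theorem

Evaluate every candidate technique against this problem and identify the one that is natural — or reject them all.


Verdict: the binomial theorem — the summand is term c of a binomial expansion in 3 and (-2 + 4); the whole sum is a single power.
- telescoping: the summand is not presented as a shifted difference — a telescoping rewrite may exist, but the displayed structure does not offer one.
- the geometric series formula — consecutive terms are not related by a fixed multiplier.
- the binomial theorem: yes — fits the structure here.


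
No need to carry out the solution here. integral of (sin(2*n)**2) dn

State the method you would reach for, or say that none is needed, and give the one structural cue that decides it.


Best approach: a trigonometric identity — apply power reduction to sin(2*n)**2; each application halves the trigonometric degree.


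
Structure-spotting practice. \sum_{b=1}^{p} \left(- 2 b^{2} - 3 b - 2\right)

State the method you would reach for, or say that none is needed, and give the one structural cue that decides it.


Diagnosis: no special technique — no cancellation, no constant ratio, no binomial weights — just polynomial terms summed directly.


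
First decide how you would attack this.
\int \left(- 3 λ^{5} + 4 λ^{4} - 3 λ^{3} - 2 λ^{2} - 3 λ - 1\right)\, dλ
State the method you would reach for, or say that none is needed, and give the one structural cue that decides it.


Technique: no special technique — a term-by-term power-rule job in λ; no substitution or rearrangement earns its keep here.


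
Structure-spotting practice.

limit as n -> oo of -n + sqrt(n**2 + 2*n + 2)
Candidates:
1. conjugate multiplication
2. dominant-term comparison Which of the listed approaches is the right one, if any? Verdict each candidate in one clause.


Diagnosis: conjugate multiplication — the ∞ − ∞ radical form is the exact trigger for the conjugate maneuver.
- conjugate multiplication — applies; the problem has the shape this method handles.
- dominant-term comparison: this is not a rational comparison of growth rates at infinity.


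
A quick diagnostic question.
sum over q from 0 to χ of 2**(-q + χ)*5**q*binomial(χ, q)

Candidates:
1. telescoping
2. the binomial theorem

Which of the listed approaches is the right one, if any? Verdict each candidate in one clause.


Diagnosis: the binomial theorem — terms weighting binomial(χ, q) against matched powers of 5 and 2 reassemble into (5 + 2)^χ by the binomial theorem.
- telescoping: the summand is not presented as a shifted difference — a telescoping rewrite may exist, but the displayed structure does not offer one.
- the binomial theorem — applies; the problem has the shape this method handles.


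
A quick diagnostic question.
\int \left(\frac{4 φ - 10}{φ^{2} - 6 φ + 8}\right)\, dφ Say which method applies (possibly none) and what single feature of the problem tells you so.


Verdict: partial fractions — the bottom, φ^{2} - 6 φ + 8, comes apart into simple factors, and a proper rational function over split factors decomposes.


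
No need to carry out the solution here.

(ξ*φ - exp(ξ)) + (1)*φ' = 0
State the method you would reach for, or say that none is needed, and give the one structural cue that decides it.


Diagnosis: a linear integrating factor — linear in the unknown with genuine forcing: multiply through by the exponential of the integrated coefficient and the left side closes into one derivative.


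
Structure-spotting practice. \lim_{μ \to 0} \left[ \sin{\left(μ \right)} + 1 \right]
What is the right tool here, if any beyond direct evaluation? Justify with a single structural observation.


Best approach: no special technique — no zero denominators, no indeterminate clash at 0 — substitute and read off the value.


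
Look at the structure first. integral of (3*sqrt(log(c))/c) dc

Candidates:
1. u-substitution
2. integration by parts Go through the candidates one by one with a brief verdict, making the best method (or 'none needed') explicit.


Diagnosis: u-substitution — collected, the integrand has one factor that is, up to a constant, the derivative of an inner expression the rest depends on — substitute for that inner expression.
- u-substitution: applicable, and directly so.
- integration by parts — the integrand does not split as a nonconstant polynomial times an exp, sine, cosine of a linear argument, or logarithm — no polynomial-kernel parts product to differentiate one side of.


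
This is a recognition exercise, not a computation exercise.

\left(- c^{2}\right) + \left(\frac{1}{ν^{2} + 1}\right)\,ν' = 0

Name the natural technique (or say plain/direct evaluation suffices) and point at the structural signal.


Technique: separation of variables — the derivative equals a pure function of c (namely c^{2}) times a pure function of ν (namely ν^{2} + 1); divide and integrate each side. The equation is exact as it stands too — a potential function exists — though separation reads the split structure directly.


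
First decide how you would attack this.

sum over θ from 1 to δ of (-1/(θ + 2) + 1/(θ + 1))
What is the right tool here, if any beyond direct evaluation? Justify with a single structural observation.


Diagnosis: telescoping — write out three consecutive terms and watch the interior cancel: the advanced copy one term subtracts reappears as the very next term's leading piece, pair after pair.


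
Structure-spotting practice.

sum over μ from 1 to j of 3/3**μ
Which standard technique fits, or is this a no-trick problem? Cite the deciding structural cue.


Diagnosis: the geometric series formula — consecutive terms stand in a fixed index-free ratio — the geometric sum formula closes it.


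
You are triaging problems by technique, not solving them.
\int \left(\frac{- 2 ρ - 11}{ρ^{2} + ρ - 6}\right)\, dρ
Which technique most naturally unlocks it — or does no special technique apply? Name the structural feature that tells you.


Verdict: partial fractions — ρ^{2} + ρ - 6 splits into linear pieces, so the quotient is a sum of simple fractions — decompose before integrating.


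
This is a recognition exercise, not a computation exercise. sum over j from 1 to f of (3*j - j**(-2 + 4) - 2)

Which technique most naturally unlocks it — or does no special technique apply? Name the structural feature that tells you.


Diagnosis: no special technique — this is bookkeeping, not technique: standard formulas for sums of constant-multiple powers of j apply termwise.


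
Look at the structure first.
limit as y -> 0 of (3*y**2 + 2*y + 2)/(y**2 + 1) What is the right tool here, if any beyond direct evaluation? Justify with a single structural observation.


Method: no special technique — nothing blocks direct substitution at 0: plug in and finish.


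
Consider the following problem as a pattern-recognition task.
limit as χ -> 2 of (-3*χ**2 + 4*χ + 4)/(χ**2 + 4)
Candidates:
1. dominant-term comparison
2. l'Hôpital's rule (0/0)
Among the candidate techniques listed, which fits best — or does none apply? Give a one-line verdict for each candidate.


Best approach: no special technique — no zero denominators, no indeterminate clash at 2 — substitute and read off the value.
- dominant-term comparison — this limit is not decided by comparing polynomial growth at infinity.
- l'Hôpital's rule (0/0) — substituting the point gives a finite value outright — there is no indeterminate clash to repair.


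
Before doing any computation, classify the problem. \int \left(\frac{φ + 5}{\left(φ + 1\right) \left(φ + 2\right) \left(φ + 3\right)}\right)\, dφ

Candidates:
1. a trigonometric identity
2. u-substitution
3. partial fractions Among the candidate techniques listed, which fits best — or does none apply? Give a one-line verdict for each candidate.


Method: partial fractions — a proper rational integrand whose denominator splits into simpler factors — decompose into partial fractions first.
- a trigonometric identity: no sine or cosine appears, so there is nothing for a trigonometric identity to act on.
- u-substitution — no subexpression of the integrand pairs with its own derivative as a factor — individual terms may offer their own substitutions, but any change of variable covering the whole integral would have to be constructed from outside the expression.
- partial fractions — applies; the problem has the shape this method handles.


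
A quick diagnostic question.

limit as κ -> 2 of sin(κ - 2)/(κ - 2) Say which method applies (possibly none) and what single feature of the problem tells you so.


Technique: l'Hôpital's rule (0/0) — plug in 2: top and bottom both hit zero, so differentiate each and retry. Known elementary limits would finish this too — the rule just bypasses the case analysis.


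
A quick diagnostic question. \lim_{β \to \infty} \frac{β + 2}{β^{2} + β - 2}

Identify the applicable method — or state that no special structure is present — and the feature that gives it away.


Diagnosis: dominant-term comparison — at large β only the top-degree terms survive; compare the leading terms and the limit falls out. Viewed as a single quotient this is an ∞/∞ form — an at-infinity application of l'Hôpital's rule would also resolve it; comparing leading growth reads the answer without differentiating.


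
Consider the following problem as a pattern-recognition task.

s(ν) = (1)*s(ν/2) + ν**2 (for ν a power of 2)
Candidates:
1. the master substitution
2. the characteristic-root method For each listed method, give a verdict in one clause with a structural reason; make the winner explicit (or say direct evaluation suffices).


Diagnosis: the master substitution — index division is the fingerprint: ν/2 in the recursive call means substitute ν = 2^m.
- the master substitution — yes, a natural case for it.
- the characteristic-root method — the recursion divides its index rather than shifting it — outside the constant-shift family the root method covers.


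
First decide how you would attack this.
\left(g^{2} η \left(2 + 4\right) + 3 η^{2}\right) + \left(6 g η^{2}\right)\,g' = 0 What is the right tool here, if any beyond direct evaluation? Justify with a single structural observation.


Technique: the exact-equation method — because the two cross partials coincide, the form is conservative as written — recover its potential in (η, g).


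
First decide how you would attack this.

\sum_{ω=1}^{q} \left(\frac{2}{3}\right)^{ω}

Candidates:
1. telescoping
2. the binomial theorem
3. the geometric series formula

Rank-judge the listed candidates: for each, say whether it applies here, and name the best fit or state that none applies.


Verdict: the geometric series formula — each term is \frac{2}{3} times the previous one, so the geometric-series formula applies directly.
- telescoping: the summand is not presented as a shifted difference — a telescoping rewrite may exist, but the displayed structure does not offer one.
- the binomial theorem: the terms lack the binomial-coefficient-weighted complementary-power pattern of an expansion.
- the geometric series formula: a fit — the right tool for this form.


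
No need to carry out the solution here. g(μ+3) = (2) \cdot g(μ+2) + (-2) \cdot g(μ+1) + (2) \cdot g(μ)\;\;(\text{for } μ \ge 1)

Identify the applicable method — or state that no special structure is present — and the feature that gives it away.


Best approach: the characteristic-root method — linear, homogeneous, constant coefficients: solutions of the form r^μ exist — find the roots of the characteristic polynomial.


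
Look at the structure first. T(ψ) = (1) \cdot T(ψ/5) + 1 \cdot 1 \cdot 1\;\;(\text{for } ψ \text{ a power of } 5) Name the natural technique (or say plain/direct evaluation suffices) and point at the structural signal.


Verdict: the master substitution — the argument contracts 5-fold per step: reindex ψ exponentially and solve the linear recurrence in the new index.


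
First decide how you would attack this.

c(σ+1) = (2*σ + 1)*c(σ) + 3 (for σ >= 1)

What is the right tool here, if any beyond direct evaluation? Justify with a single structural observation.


Method: a summation factor — the coefficient 2*σ + 1 drifts with the index, so no fixed root exists; normalizing by the cumulative product telescopes it.


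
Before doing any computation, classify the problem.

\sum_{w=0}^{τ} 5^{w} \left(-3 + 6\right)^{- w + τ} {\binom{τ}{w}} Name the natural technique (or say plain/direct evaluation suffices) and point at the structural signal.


Diagnosis: the binomial theorem — binomial coefficients against complementary powers of 5 and (-3 + 6): recognize the binomial expansion and resum.


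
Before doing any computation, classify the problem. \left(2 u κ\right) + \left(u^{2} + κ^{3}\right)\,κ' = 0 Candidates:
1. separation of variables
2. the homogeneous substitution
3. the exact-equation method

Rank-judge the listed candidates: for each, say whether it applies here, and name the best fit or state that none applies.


Verdict: the exact-equation method — d/dκ of 2 u κ equals d/du of u^{2} + κ^{3}: the form is a total differential of one potential — integrate it exactly.
- separation of variables — no algebra isolates the independent variable on one side and the unknown on the other.
- the homogeneous substitution: the slope is not a function of the ratio of the variables alone.
- the exact-equation method — yes, a natural case for it.


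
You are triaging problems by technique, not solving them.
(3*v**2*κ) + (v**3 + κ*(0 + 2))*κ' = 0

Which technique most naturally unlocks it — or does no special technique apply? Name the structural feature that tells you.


Technique: the exact-equation method — check exactness first: here it holds (3*v**2*κ, (v**3 + κ*(0 + 2)) have matching cross partials), so no integrating factor is needed.


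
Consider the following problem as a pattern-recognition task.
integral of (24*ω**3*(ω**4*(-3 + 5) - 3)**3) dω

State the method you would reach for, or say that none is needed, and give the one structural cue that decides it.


Best approach: u-substitution — set u = (ω**4*(-3 + 5) - 3): a constant multiple of its derivative, namely 24*ω**3, is present as a factor once the integrand is collected, so the du is sitting there waiting. Brute-force expansion works too — the substitution sees the structure instead of grinding through terms.


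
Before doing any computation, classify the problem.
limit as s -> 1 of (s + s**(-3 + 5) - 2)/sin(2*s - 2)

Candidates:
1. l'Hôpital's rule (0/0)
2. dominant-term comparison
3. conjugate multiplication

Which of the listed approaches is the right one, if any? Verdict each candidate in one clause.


Diagnosis: l'Hôpital's rule (0/0) — numerator and denominator both vanish at 1 — a genuine 0/0 form, which is exactly when l'Hôpital applies. The standard small-argument limits would also carry it; the rule is the systematic route.
- l'Hôpital's rule (0/0) — a fit — the right tool for this form.
- dominant-term comparison — this is not a rational comparison of growth rates at infinity.
- conjugate multiplication: no difference of divergent radicals appears, so rationalizing has nothing to cancel.


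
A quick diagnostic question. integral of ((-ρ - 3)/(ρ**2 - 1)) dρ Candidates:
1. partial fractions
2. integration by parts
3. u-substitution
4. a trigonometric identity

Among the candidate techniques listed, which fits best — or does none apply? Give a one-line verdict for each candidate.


Diagnosis: partial fractions — ρ**2 - 1 splits into linear pieces, so the quotient is a sum of simple fractions — decompose before integrating.
- partial fractions: a fit — the right tool for this form.
- integration by parts: no split into a nonconstant polynomial times one of the standard kernels — exp, sine, or cosine of a linear argument, or a logarithm — applies here.
- u-substitution: no subexpression of the integrand serves as a whole-integral substitution inner — individual terms may offer their own, but none carries its derivative as a factor of the full integrand; a working change of variable would have to be constructed from outside the expression.
- a trigonometric identity — there is no trigonometric structure at all — the integrand carries no sine or cosine to rewrite.


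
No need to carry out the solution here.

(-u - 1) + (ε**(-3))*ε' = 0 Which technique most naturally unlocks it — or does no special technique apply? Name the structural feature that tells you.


Method: separation of variables — all dependence on the two variables factors apart, the defining separable shape. One could also solve this as an exact equation; with each coefficient in its own variable, separating is the same work with fewer steps.


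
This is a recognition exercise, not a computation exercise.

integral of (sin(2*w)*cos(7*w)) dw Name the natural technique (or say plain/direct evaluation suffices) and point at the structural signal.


Method: a trigonometric identity — two sinusoids at different rates multiply in sin(2*w)*cos(7*w); the product-to-sum identity uncouples them.


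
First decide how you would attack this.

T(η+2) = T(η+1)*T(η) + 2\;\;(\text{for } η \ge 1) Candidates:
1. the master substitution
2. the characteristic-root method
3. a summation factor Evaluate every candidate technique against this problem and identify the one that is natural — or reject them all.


Diagnosis: no special technique — each new value is a nonlinear function of earlier ones — scaling arguments and superposition both fail.
- the master substitution: this is shift-type recursion, outside the divide-and-conquer template.
- the characteristic-root method — nonlinearity rules out exponential-mode superposition from the start.
- a summation factor: no summation factor applies — the rule is not linear in the sequence values.


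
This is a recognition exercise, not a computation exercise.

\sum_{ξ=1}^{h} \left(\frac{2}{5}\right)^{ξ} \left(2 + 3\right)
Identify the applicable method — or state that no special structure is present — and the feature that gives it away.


Technique: the geometric series formula — term-over-term division gives \frac{2}{5} every time — index-free ratio, geometric sum formula applies.


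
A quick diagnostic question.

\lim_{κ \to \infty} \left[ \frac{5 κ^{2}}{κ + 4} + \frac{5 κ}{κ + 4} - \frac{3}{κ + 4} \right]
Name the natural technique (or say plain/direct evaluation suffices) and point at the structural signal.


Verdict: dominant-term comparison — growth-rate triage: the leading powers of κ decide the limit, everything else is noise. As a single quotient, the ∞/∞ shape would yield to repeated differentiation as well — the growth comparison gets there in one look.


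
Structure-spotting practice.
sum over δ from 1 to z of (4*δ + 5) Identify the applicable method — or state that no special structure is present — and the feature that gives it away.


Best approach: no special technique — no cancellation, no constant ratio, no binomial weights — just polynomial terms summed directly.


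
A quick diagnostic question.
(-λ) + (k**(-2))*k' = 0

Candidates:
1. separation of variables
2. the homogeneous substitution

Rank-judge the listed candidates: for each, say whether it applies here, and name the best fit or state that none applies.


Method: separation of variables — one side of the product carries the independent variable, the other the unknown — the textbook separation shape.
- separation of variables: yes — fits the structure here.
- the homogeneous substitution: the ratio of the variables does not determine the slope.


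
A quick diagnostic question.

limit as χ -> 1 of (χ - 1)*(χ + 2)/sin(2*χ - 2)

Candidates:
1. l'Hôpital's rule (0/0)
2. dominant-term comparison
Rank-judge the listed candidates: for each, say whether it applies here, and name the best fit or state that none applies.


Technique: l'Hôpital's rule (0/0) — numerator and denominator both vanish at 1 — a genuine 0/0 form, which is exactly when l'Hôpital applies. Known elementary limits would finish this too — the rule just bypasses the case analysis.
- l'Hôpital's rule (0/0) — a fit — the right tool for this form.
- dominant-term comparison: this limit is not decided by comparing leading-term growth at infinity.


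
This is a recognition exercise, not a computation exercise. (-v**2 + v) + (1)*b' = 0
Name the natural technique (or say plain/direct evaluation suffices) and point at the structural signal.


Technique: no special technique — with b absent the equation is not coupled at all: direct integration in v.


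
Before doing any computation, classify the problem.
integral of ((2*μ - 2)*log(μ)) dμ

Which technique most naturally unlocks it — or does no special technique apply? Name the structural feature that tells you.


Verdict: integration by parts — logs resist antidifferentiation but differentiate beautifully; pair log(μ) with the polynomial 2*μ - 2 via parts.


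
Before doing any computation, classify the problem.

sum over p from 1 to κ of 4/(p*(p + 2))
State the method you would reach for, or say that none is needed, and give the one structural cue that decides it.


Diagnosis: telescoping — the summand 4/(p*(p + 2)) decomposes into fractions whose poles differ by an integer shift — the series collapses.


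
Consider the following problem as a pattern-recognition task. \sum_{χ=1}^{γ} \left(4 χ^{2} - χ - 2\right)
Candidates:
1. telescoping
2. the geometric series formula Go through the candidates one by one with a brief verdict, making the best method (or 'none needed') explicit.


Technique: no special technique — the sum is polynomial through and through; closed forms for each power of χ finish it directly.
- telescoping: the summand is not presented as a shifted difference — a telescoping rewrite may exist, but the displayed structure does not offer one.
- the geometric series formula: consecutive terms are not related by a fixed multiplier.


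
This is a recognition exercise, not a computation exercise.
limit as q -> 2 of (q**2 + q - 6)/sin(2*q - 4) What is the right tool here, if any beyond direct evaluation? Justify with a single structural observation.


Verdict: l'Hôpital's rule (0/0) — the 0/0 form at 2 is the signature situation for l'Hôpital's rule. One could equally expand both pieces locally and compare leading terms; the rule does that in one stroke.


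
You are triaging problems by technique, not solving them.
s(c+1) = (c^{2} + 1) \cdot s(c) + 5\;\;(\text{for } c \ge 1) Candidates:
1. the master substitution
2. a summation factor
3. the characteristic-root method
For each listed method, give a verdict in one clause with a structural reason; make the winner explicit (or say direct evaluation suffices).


Method: a summation factor — the coefficient c^{2} + 1 drifts with the index, so no fixed root exists; normalizing by the cumulative product telescopes it.
- the master substitution: the recursion shifts the index rather than dividing it.
- a summation factor — a fit — the right tool for this form.
- the characteristic-root method: the coefficients change with the index, which the root method cannot absorb.


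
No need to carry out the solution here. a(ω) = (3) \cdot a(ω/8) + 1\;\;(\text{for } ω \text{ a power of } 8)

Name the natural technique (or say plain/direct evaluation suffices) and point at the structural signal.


Best approach: the master substitution — the argument contracts 8-fold per step: reindex ω exponentially and solve the linear recurrence in the new index.


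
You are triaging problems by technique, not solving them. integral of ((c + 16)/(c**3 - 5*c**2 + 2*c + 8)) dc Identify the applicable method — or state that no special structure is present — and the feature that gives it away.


Method: partial fractions — the bottom, c**3 - 5*c**2 + 2*c + 8, comes apart into simple factors, and a proper rational function over split factors decomposes.


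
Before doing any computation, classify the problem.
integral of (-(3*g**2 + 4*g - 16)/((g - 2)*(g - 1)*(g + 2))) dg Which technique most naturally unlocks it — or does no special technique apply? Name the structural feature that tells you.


Method: partial fractions — the bottom factors while the top stays lower-degree — split into simple fractions and integrate piece by piece.


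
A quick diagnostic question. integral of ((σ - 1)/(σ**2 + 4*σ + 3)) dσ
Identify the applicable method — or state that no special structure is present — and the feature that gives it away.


Technique: partial fractions — σ**2 + 4*σ + 3 splits into linear pieces, so the quotient is a sum of simple fractions — decompose before integrating.


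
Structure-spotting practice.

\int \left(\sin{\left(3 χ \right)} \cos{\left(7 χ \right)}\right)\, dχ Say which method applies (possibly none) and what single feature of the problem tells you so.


Best approach: a trigonometric identity — \sin{\left(3 χ \right)} \cos{\left(7 χ \right)} is a beat pattern — rewrite the product as a sum of single-frequency waves before integrating.


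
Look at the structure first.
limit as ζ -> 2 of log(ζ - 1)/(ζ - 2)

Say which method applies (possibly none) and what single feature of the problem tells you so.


Technique: l'Hôpital's rule (0/0) — plug in 2: top and bottom both hit zero, so differentiate each and retry. The standard small-argument limits would also carry it; the rule is the systematic route.


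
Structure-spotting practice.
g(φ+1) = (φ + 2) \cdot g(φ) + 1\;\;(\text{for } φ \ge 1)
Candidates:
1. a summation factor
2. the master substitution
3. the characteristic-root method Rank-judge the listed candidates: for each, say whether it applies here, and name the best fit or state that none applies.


Verdict: a summation factor — rescale the sequence by the product of the weights φ + 2 so far — the recurrence collapses to a plain running sum.
- a summation factor — a fit — the right tool for this form.
- the master substitution — this is shift-type recursion, outside the divide-and-conquer template.
- the characteristic-root method: an index-dependent weight blocks the pure exponential ansatz.


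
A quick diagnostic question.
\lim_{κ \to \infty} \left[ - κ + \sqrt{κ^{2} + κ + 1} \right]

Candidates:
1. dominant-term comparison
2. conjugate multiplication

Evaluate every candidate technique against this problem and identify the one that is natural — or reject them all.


Diagnosis: conjugate multiplication — two divergent pieces with a minus sign between them and a radical in the mix: rationalize \sqrt{κ^{2} + κ + 1} - κ before any limit law applies.
- dominant-term comparison: no dominant-degree comparison decides it.
- conjugate multiplication — applicable, and directly so.


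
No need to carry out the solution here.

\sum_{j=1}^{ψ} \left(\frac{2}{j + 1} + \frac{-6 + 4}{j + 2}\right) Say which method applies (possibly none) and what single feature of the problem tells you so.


Verdict: telescoping — the summand is built as \frac{2}{j + 1} minus its own successor — adjacent terms annihilate down the line.


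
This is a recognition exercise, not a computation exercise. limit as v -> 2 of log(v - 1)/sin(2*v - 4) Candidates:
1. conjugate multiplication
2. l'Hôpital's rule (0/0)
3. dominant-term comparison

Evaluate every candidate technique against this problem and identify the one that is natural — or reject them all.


Verdict: l'Hôpital's rule (0/0) — both numerator and denominator vanish at 2: the genuine 0/0 indeterminate that l'Hôpital exists for. Known elementary limits would finish this too — the rule just bypasses the case analysis.
- conjugate multiplication: rationalization has no target — no divergent radical difference appears.
- l'Hôpital's rule (0/0): a fit — the right tool for this form.
- dominant-term comparison — leading-power comparison does not apply to this form.


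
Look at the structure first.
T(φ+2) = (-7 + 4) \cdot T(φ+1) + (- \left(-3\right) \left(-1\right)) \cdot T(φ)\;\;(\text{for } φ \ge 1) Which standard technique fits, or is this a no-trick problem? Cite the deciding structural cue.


Verdict: the characteristic-root method — shift-invariance with fixed coefficients calls for exponential trials; the characteristic polynomial finds every r^φ.


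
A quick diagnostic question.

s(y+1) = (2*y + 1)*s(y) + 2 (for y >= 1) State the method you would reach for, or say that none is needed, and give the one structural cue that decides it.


Method: a summation factor — normalize by the running product of 2*y + 1: the left side becomes a difference, and differences sum.


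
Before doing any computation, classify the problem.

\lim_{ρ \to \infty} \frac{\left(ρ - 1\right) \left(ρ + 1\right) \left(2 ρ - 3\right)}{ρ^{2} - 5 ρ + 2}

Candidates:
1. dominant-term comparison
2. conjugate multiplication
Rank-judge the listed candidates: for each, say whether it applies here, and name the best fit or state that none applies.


Technique: dominant-term comparison — divide by the highest power of ρ present: lower-order terms vanish and the dominant ratio remains.
- dominant-term comparison: yes — fits the structure here.
- conjugate multiplication: multiplying by a conjugate would not remove any indeterminacy here.


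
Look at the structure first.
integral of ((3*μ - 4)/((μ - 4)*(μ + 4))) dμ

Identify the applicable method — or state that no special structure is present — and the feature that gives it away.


Method: partial fractions — a proper rational integrand whose denominator splits into simpler factors — decompose into partial fractions first.


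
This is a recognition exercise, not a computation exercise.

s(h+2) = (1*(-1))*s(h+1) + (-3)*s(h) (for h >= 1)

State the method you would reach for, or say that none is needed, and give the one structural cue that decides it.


Diagnosis: the characteristic-root method — constant coefficients and linearity mean the ansatz r^h reduces it to solving the characteristic polynomial.


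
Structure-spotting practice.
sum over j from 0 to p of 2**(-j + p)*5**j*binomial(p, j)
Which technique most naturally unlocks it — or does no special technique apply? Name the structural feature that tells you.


Diagnosis: the binomial theorem — terms weighting binomial(p, j) against matched powers of 5 and 2 reassemble into (5 + 2)^p by the binomial theorem.


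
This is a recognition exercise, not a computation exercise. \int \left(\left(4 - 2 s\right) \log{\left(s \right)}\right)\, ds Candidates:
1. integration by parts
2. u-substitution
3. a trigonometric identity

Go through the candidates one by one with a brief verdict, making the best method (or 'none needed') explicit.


Technique: integration by parts — the logarithm \log{\left(s \right)} has no power-rule antiderivative to read off directly, but its derivative is algebraic — so differentiate \log{\left(s \right)} and integrate the polynomial factor 4 - 2 s.
- integration by parts — applies; the problem has the shape this method handles.
- u-substitution — no subexpression of the integrand serves as a whole-integral substitution inner — individual terms may offer their own, but none carries its derivative as a factor of the full integrand; a working change of variable would have to be constructed from outside the expression.
- a trigonometric identity: there is no trigonometric structure at all — the integrand carries no sine or cosine to rewrite.


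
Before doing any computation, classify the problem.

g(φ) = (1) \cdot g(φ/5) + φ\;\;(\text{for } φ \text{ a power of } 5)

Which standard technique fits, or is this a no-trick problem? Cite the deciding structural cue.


Method: the master substitution — the argument shrinks by the factor 5, so measure the index on a logarithmic scale and the recursion becomes a shift.


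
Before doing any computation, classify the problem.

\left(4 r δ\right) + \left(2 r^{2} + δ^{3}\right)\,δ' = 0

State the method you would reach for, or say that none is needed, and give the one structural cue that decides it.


Best approach: the exact-equation method — check exactness first: here it holds (4 r δ, 2 r^{2} + δ^{3} have matching cross partials), so no integrating factor is needed.


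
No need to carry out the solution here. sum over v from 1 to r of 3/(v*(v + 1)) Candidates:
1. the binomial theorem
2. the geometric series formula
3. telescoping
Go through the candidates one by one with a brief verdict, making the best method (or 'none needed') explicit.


Verdict: telescoping — poles of 3/(v*(v + 1)) differ by an integer, the telltale of a telescoping partial-fraction sum.
- the binomial theorem — the terms lack the binomial-coefficient-weighted complementary-power pattern of an expansion.
- the geometric series formula: no single multiplier carries one term to the next throughout the sum.
- telescoping — a fit — the right tool for this form.


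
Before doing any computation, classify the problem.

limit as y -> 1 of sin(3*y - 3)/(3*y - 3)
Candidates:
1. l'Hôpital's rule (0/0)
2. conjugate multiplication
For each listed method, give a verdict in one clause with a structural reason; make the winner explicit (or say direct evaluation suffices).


Best approach: l'Hôpital's rule (0/0) — plug in 1: top and bottom both hit zero, so differentiate each and retry. One could equally expand both pieces locally and compare leading terms; the rule does that in one stroke.
- l'Hôpital's rule (0/0) — applies; the problem has the shape this method handles.
- conjugate multiplication: no divergent radical difference is present for a conjugate pair to cancel.
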